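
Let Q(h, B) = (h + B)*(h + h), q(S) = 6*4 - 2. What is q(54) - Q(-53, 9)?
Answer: -4642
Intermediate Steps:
q(S) = 22 (q(S) = 24 - 2 = 22)
Q(h, B) = 2*h*(B + h) (Q(h, B) = (B + h)*(2*h) = 2*h*(B + h))
q(54) - Q(-53, 9) = 22 - 2*(-53)*(9 - 53) = 22 - 2*(-53)*(-44) = 22 - 1*4664 = 22 - 4664 = -4642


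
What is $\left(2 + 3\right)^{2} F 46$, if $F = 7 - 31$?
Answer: $-27600$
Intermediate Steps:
$F = -24$ ($F = 7 - 31 = -24$)
$\left(2 + 3\right)^{2} F 46 = \left(2 + 3\right)^{2} \left(-24\right) 46 = 5^{2} \left(-24\right) 46 = 25 \left(-24\right) 46 = \left(-600\right) 46 = -27600$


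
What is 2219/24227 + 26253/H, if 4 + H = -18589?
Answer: -84967652/64350373 ≈ -1.3204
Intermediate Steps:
H = -18593 (H = -4 - 18589 = -18593)
2219/24227 + 26253/H = 2219/24227 + 26253/(-18593) = 2219*(1/24227) + 26253*(-1/18593) = 317/3461 - 26253/18593 = -84967652/64350373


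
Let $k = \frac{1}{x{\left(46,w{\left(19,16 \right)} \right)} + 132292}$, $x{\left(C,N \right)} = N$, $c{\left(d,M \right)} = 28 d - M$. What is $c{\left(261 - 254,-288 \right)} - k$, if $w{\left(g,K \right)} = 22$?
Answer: $\frac{64039975}{132314} \approx 484.0$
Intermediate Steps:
$c{\left(d,M \right)} = - M + 28 d$
$k = \frac{1}{132314}$ ($k = \frac{1}{22 + 132292} = \frac{1}{132314} \approx 7.5578 \cdot 10^{-6}$)
$c{\left(261 - 254,-288 \right)} - k = \left(\left(-1\right) \left(-288\right) + 28 \left(261 - 254\right)\right) - \frac{1}{132314} = \left(288 + 28 \left(261 - 254\right)\right) - \frac{1}{132314} = \left(288 + 28 \cdot 7\right) - \frac{1}{132314} = \left(288 + 196\right) - \frac{1}{132314} = 484 - \frac{1}{132314} = \frac{64039975}{132314}$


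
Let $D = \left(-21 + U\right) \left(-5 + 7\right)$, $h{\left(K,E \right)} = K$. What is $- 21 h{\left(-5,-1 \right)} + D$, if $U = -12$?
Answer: $39$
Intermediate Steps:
$D = -66$ ($D = \left(-21 - 12\right) \left(-5 + 7\right) = \left(-33\right) 2 = -66$)
$- 21 h{\left(-5,-1 \right)} + D = \left(-21\right) \left(-5\right) - 66 = 105 - 66 = 39$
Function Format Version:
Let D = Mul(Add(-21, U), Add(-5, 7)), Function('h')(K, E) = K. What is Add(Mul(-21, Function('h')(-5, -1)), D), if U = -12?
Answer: 39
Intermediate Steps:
D = -66 (D = Mul(Add(-21, -12), Add(-5, 7)) = Mul(-33, 2) = -66)
Add(Mul(-21, Function('h')(-5, -1)), D) = Add(Mul(-21, -5), -66) = Add(105, -66) = 39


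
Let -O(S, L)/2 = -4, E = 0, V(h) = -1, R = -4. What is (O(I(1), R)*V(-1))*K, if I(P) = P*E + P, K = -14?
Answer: 112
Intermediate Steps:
I(P) = P (I(P) = P*0 + P = 0 + P = P)
O(S, L) = 8 (O(S, L) = -2*(-4) = 8)
(O(I(1), R)*V(-1))*K = (8*(-1))*(-14) = -8*(-14) = 112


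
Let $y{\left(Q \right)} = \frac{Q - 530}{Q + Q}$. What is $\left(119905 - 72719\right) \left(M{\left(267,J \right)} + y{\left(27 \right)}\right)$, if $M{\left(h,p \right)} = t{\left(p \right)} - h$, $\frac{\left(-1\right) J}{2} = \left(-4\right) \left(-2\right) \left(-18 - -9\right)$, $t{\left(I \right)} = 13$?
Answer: $- \frac{335468867}{27} \approx -1.2425 \cdot 10^{7}$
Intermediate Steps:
$y{\left(Q \right)} = \frac{-530 + Q}{2 Q}$
$J = 144$ ($J = - 2 \left(-4\right) \left(-2\right) \left(-18 - -9\right) = - 2 \cdot 8 \left(-18 + 9\right) = - 2 \cdot 8 \left(-9\right) = \left(-2\right) \left(-72\right) = 144$)
$M{\left(h,p \right)} = 13 - h$
$\left(119905 - 72719\right) \left(M{\left(267,J \right)} + y{\left(27 \right)}\right) = \left(119905 - 72719\right) \left(\left(13 - 267\right) + \frac{-530 + 27}{2 \cdot 27}\right) = 47186 \left(\left(13 - 267\right) + \frac{1}{2} \cdot \frac{1}{27} \left(-503\right)\right) = 47186 \left(-254 - \frac{503}{54}\right) = 47186 \left(- \frac{14219}{54}\right) = - \frac{335468867}{27}$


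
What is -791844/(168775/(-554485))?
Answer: 2042165676/785 ≈ 2.6015e+6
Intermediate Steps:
-791844/(168775/(-554485)) = -791844/(168775*(-1/554485)) = -791844/(-785/2579) = -791844*(-2579/785) = 2042165676/785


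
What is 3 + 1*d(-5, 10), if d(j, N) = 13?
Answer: 16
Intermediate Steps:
3 + 1*d(-5, 10) = 3 + 1*13 = 3 + 13 = 16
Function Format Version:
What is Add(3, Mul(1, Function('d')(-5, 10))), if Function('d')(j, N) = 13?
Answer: 16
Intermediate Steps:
Add(3, Mul(1, Function('d')(-5, 10))) = Add(3, Mul(1, 13)) = Add(3, 13) = 16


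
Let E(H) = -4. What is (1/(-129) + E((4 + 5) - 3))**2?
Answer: 267289/16641 ≈ 16.062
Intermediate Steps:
(1/(-129) + E((4 + 5) - 3))**2 = (1/(-129) - 4)**2 = (-1/129 - 4)**2 = (-517/129)**2 = 267289/16641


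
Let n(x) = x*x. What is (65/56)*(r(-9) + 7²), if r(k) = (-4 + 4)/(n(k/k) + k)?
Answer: 455/8 ≈ 56.875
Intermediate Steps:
n(x) = x²
r(k) = 0 (r(k) = (-4 + 4)/((k/k)² + k) = 0/(1² + k) = 0/(1 + k) = 0)
(65/56)*(r(-9) + 7²) = (65/56)*(0 + 7²) = (65*(1/56))*(0 + 49) = (65/56)*49 = 455/8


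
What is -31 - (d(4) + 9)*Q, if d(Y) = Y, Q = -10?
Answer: 99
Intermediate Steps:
-31 - (d(4) + 9)*Q = -31 - (4 + 9)*(-10) = -31 - 13*(-10) = -31 - 1*(-130) = -31 + 130 = 99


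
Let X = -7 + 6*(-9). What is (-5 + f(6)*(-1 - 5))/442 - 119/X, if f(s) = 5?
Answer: 50463/26962 ≈ 1.8716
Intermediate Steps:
X = -61 (X = -7 - 54 = -61)
(-5 + f(6)*(-1 - 5))/442 - 119/X = (-5 + 5*(-1 - 5))/442 - 119/(-61) = (-5 + 5*(-6))*(1/442) - 119*(-1/61) = (-5 - 30)*(1/442) + 119/61 = -35*1/442 + 119/61 = -35/442 + 119/61 = 50463/26962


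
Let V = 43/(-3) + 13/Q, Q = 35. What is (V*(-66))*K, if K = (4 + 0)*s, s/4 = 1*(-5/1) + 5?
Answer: 0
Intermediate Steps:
s = 0 (s = 4*(1*(-5/1) + 5) = 4*(1*(-5*1) + 5) = 4*(1*(-5) + 5) = 4*(-5 + 5) = 4*0 = 0)
K = 0 (K = (4 + 0)*0 = 4*0 = 0)
V = -1466/105 (V = 43/(-3) + 13/35 = 43*(-⅓) + 13*(1/35) = -43/3 + 13/35 = -1466/105 ≈ -13.962)
(V*(-66))*K = -1466/105*(-66)*0 = (32252/35)*0 = 0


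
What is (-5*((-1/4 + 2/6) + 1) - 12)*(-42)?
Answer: 1463/2 ≈ 731.50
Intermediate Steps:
(-5*((-1/4 + 2/6) + 1) - 12)*(-42) = (-5*((-1*1/4 + 2*(1/6)) + 1) - 12)*(-42) = (-5*((-1/4 + 1/3) + 1) - 12)*(-42) = (-5*(1/12 + 1) - 12)*(-42) = (-5*13/12 - 12)*(-42) = (-65/12 - 12)*(-42) = -209/12*(-42) = 1463/2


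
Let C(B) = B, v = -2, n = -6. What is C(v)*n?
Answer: 12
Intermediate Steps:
C(v)*n = -2*(-6) = 12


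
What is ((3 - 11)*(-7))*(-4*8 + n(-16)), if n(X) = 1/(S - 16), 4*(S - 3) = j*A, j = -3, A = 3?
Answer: -109536/61 ≈ -1795.7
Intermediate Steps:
S = ¾ (S = 3 + (-3*3)/4 = 3 + (¼)*(-9) = 3 - 9/4 = ¾ ≈ 0.75000)
n(X) = -4/61 (n(X) = 1/(¾ - 16) = 1/(-61/4) = -4/61)
((3 - 11)*(-7))*(-4*8 + n(-16)) = ((3 - 11)*(-7))*(-4*8 - 4/61) = (-8*(-7))*(-32 - 4/61) = 56*(-1956/61) = -109536/61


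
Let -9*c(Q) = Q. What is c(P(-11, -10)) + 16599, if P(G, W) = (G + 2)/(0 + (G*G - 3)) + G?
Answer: 17629445/1062 ≈ 16600.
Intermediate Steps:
P(G, W) = G + (2 + G)/(-3 + G²) (P(G, W) = (2 + G)/(0 + (G² - 3)) + G = (2 + G)/(0 + (-3 + G²)) + G = (2 + G)/(-3 + G²) + G = G + (2 + G)/(-3 + G²))
c(Q) = -Q/9
c(P(-11, -10)) + 16599 = -(2 + (-11)³ - 2*(-11))/(9*(-3 + (-11)²)) + 16599 = -(2 - 1331 + 22)/(9*(-3 + 121)) + 16599 = -(-1307)/(9*118) + 16599 = -(-1307)/1062 + 16599 = -⅑*(-1307/118) + 16599 = 1307/1062 + 16599 = 17629445/1062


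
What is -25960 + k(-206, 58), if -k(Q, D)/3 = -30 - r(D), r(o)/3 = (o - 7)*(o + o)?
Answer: 27374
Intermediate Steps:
r(o) = 6*o*(-7 + o) (r(o) = 3*((o - 7)*(o + o)) = 3*((-7 + o)*(2*o)) = 3*(2*o*(-7 + o)) = 6*o*(-7 + o))
k(Q, D) = 90 + 18*D*(-7 + D) (k(Q, D) = -3*(-30 - 6*D*(-7 + D)) = 90 + 18*D*(-7 + D))
-25960 + k(-206, 58) = -25960 + (90 + 18*58*(-7 + 58)) = -25960 + (90 + 18*58*51) = -25960 + (90 + 53244) = -25960 + 53334 = 27374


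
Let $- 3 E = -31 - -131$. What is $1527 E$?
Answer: $-50900$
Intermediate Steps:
$E = - \frac{100}{3}$ ($E = - \frac{-31 - -131}{3} = - \frac{-31 + 131}{3} = \left(- \frac{1}{3}\right) 100 = - \frac{100}{3} \approx -33.333$)
$1527 E = 1527 \left(- \frac{100}{3}\right) = -50900$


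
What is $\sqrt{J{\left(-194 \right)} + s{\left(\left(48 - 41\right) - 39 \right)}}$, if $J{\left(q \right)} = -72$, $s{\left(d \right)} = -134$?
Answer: $i \sqrt{206} \approx 14.353 i$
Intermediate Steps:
$\sqrt{J{\left(-194 \right)} + s{\left(\left(48 - 41\right) - 39 \right)}} = \sqrt{-72 - 134} = \sqrt{-206} = i \sqrt{206}$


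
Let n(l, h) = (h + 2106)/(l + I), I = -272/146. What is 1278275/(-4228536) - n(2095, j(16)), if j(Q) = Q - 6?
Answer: -282830880191/215372024088 ≈ -1.3132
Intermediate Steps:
j(Q) = -6 + Q
I = -136/73 (I = -272*1/146 = -136/73 ≈ -1.8630)
n(l, h) = (2106 + h)/(-136/73 + l) (n(l, h) = (h + 2106)/(l - 136/73) = (2106 + h)/(-136/73 + l))
1278275/(-4228536) - n(2095, j(16)) = 1278275/(-4228536) - 73*(2106 + (-6 + 16))/(-136 + 73*2095) = 1278275*(-1/4228536) - 73*(2106 + 10)/(-136 + 152935) = -1278275/4228536 - 73*2116/152799 = -1278275/4228536 - 1*154468/152799 = -1278275/4228536 - 154468/152799 = -282830880191/215372024088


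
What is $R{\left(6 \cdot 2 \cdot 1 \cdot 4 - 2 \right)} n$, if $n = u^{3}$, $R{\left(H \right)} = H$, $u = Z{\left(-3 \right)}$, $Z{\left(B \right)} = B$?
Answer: $-1242$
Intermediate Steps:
$u = -3$
$n = -27$ ($n = \left(-3\right)^{3} = -27$)
$R{\left(6 \cdot 2 \cdot 1 \cdot 4 - 2 \right)} n = \left(6 \cdot 2 \cdot 1 \cdot 4 - 2\right) \left(-27\right) = \left(6 \cdot 2 \cdot 4 - 2\right) \left(-27\right) = \left(6 \cdot 8 - 2\right) \left(-27\right) = \left(48 - 2\right) \left(-27\right) = 46 \left(-27\right) = -1242$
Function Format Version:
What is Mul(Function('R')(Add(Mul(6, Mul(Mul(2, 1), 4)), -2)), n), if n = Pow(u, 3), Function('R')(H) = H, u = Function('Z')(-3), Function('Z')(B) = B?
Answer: -1242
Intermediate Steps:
u = -3
n = -27 (n = Pow(-3, 3) = -27)
Mul(Function('R')(Add(Mul(6, Mul(Mul(2, 1), 4)), -2)), n) = Mul(Add(Mul(6, Mul(Mul(2, 1), 4)), -2), -27) = Mul(Add(Mul(6, Mul(2, 4)), -2), -27) = Mul(Add(Mul(6, 8), -2), -27) = Mul(Add(48, -2), -27) = Mul(46, -27) = -1242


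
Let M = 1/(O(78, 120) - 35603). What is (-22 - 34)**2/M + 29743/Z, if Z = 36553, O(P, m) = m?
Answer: -4067423640721/36553 ≈ -1.1127e+8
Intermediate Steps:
M = -1/35483 (M = 1/(120 - 35603) = 1/(-35483) = -1/35483 ≈ -2.8183e-5)
(-22 - 34)**2/M + 29743/Z = (-22 - 34)**2/(-1/35483) + 29743/36553 = (-56)**2*(-35483) + 29743*(1/36553) = 3136*(-35483) + 29743/36553 = -111274688 + 29743/36553 = -4067423640721/36553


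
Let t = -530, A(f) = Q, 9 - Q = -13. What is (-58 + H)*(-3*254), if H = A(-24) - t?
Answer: -376428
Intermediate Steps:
Q = 22 (Q = 9 - 1*(-13) = 9 + 13 = 22)
A(f) = 22
H = 552 (H = 22 - 1*(-530) = 22 + 530 = 552)
(-58 + H)*(-3*254) = (-58 + 552)*(-3*254) = 494*(-762) = -376428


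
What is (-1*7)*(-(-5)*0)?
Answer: 0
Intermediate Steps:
(-1*7)*(-(-5)*0) = -(-7)*0 = -7*0 = 0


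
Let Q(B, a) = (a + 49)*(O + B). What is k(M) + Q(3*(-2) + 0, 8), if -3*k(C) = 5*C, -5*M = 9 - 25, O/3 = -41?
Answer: -22075/3 ≈ -7358.3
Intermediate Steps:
O = -123 (O = 3*(-41) = -123)
Q(B, a) = (-123 + B)*(49 + a) (Q(B, a) = (a + 49)*(-123 + B) = (49 + a)*(-123 + B) = (-123 + B)*(49 + a))
M = 16/5 (M = -(9 - 25)/5 = -⅕*(-16) = 16/5 ≈ 3.2000)
k(C) = -5*C/3
k(M) + Q(3*(-2) + 0, 8) = -5/3*16/5 + (-6027 - 123*8 + 49*(3*(-2) + 0) + (3*(-2) + 0)*8) = -16/3 + (-6027 - 984 + 49*(-6 + 0) + (-6 + 0)*8) = -16/3 + (-6027 - 984 + 49*(-6) - 6*8) = -16/3 + (-6027 - 984 - 294 - 48) = -16/3 - 7353 = -22075/3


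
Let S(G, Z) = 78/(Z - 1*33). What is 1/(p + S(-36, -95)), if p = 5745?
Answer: 64/367641 ≈ 0.00017408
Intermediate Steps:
S(G, Z) = 78/(-33 + Z) (S(G, Z) = 78/(Z - 33) = 78/(-33 + Z))
1/(p + S(-36, -95)) = 1/(5745 + 78/(-33 - 95)) = 1/(5745 + 78/(-128)) = 1/(5745 + 78*(-1/128)) = 1/(5745 - 39/64) = 1/(367641/64) = 64/367641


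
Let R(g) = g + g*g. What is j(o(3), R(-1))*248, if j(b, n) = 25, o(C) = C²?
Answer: 6200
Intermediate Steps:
R(g) = g + g²
j(o(3), R(-1))*248 = 25*248 = 6200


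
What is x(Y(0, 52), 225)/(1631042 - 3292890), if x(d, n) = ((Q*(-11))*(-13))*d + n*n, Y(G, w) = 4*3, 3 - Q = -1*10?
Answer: -72933/1661848 ≈ -0.043887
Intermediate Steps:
Q = 13 (Q = 3 - (-1)*10 = 3 - 1*(-10) = 3 + 10 = 13)
Y(G, w) = 12
x(d, n) = n**2 + 1859*d (x(d, n) = ((13*(-11))*(-13))*d + n*n = (-143*(-13))*d + n**2 = 1859*d + n**2 = n**2 + 1859*d)
x(Y(0, 52), 225)/(1631042 - 3292890) = (225**2 + 1859*12)/(1631042 - 3292890) = (50625 + 22308)/(-1661848) = 72933*(-1/1661848) = -72933/1661848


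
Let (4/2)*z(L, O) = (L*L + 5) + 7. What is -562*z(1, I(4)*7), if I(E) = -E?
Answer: -3653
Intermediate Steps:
z(L, O) = 6 + L**2/2 (z(L, O) = ((L*L + 5) + 7)/2 = ((L**2 + 5) + 7)/2 = ((5 + L**2) + 7)/2 = (12 + L**2)/2 = 6 + L**2/2)
-562*z(1, I(4)*7) = -562*(6 + (1/2)*1**2) = -562*(6 + (1/2)*1) = -562*(6 + 1/2) = -562*13/2 = -3653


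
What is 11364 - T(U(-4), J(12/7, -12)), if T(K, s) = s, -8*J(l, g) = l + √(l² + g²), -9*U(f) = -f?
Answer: 159099/14 + 15*√2/14 ≈ 11366.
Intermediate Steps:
U(f) = f/9 (U(f) = -(-1)*f/9 = f/9)
J(l, g) = -l/8 - √(g² + l²)/8 (J(l, g) = -(l + √(l² + g²))/8 = -(l + √(g² + l²))/8 = -l/8 - √(g² + l²)/8)
11364 - T(U(-4), J(12/7, -12)) = 11364 - (-3/(2*7) - √((-12)² + (12/7)²)/8) = 11364 - (-3/(2*7) - √(144 + (12*(⅐))²)/8) = 11364 - (-⅛*12/7 - √(144 + (12/7)²)/8) = 11364 - (-3/14 - √(144 + 144/49)/8) = 11364 - (-3/14 - 15*√2/14) = 11364 + (3/14 + 15*√2/14) = 159099/14 + 15*√2/14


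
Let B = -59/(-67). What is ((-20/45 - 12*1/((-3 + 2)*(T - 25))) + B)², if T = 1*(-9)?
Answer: 727609/105083001 ≈ 0.0069241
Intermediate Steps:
T = -9
B = 59/67 (B = -59*(-1/67) = 59/67 ≈ 0.88060)
((-20/45 - 12*1/((-3 + 2)*(T - 25))) + B)² = ((-20/45 - 12*1/((-9 - 25)*(-3 + 2))) + 59/67)² = ((-20*1/45 - 12/((-34*(-1)))) + 59/67)² = ((-4/9 - 12/34) + 59/67)² = ((-4/9 - 12*1/34) + 59/67)² = ((-4/9 - 6/17) + 59/67)² = (-122/153 + 59/67)² = (853/10251)² = 727609/105083001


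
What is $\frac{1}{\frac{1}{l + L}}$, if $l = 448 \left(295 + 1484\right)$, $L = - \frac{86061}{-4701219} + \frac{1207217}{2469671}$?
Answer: $\frac{3084484331564124954}{3870154742983} \approx 7.9699 \cdot 10^{5}$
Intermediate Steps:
$L = \frac{1962644617818}{3870154742983}$ ($L = \left(-86061\right) \left(- \frac{1}{4701219}\right) + 1207217 \cdot \frac{1}{2469671} = \frac{28687}{1567073} + \frac{1207217}{2469671} = \frac{1962644617818}{3870154742983} \approx 0.50712$)
$l = 796992$ ($l = 448 \cdot 1779 = 796992$)
$\frac{1}{\frac{1}{l + L}} = \frac{1}{\frac{1}{796992 + \frac{1962644617818}{3870154742983}}} = \frac{1}{\frac{1}{\frac{3084484331564124954}{3870154742983}}} = \frac{1}{\frac{3870154742983}{3084484331564124954}} = \frac{3084484331564124954}{3870154742983}$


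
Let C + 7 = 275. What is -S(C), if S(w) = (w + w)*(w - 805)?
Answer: 287832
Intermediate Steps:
C = 268 (C = -7 + 275 = 268)
S(w) = 2*w*(-805 + w) (S(w) = (2*w)*(-805 + w) = 2*w*(-805 + w))
-S(C) = -2*268*(-805 + 268) = -2*268*(-537) = -1*(-287832) = 287832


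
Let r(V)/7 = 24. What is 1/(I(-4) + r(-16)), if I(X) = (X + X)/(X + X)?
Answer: 1/169 ≈ 0.0059172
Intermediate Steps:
I(X) = 1 (I(X) = (2*X)/((2*X)) = (2*X)*(1/(2*X)) = 1)
r(V) = 168 (r(V) = 7*24 = 168)
1/(I(-4) + r(-16)) = 1/(1 + 168) = 1/169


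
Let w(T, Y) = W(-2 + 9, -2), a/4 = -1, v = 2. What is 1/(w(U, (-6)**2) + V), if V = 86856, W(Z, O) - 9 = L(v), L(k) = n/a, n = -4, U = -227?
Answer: 1/86866 ≈ 1.1512e-5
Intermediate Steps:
a = -4 (a = 4*(-1) = -4)
L(k) = 1 (L(k) = -4/(-4) = -4*(-1/4) = 1)
W(Z, O) = 10 (W(Z, O) = 9 + 1 = 10)
w(T, Y) = 10
1/(w(U, (-6)**2) + V) = 1/(10 + 86856) = 1/86866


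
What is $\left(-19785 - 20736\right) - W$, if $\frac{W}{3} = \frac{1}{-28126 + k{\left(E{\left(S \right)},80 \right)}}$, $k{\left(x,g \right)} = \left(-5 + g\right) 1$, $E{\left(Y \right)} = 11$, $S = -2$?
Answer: $- \frac{1136654568}{28051} \approx -40521.0$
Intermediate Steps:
$k{\left(x,g \right)} = -5 + g$
$W = - \frac{3}{28051}$ ($W = \frac{3}{-28126 + \left(-5 + 80\right)} = \frac{3}{-28126 + 75} = \frac{3}{-28051} = 3 \left(- \frac{1}{28051}\right) = - \frac{3}{28051} \approx -0.00010695$)
$\left(-19785 - 20736\right) - W = \left(-19785 - 20736\right) - - \frac{3}{28051} = -40521 + \frac{3}{28051} = - \frac{1136654568}{28051}$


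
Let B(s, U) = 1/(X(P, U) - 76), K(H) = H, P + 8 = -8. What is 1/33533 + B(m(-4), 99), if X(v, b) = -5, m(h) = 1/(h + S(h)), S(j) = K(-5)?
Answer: -33452/2716173 ≈ -0.012316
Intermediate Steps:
P = -16 (P = -8 - 8 = -16)
S(j) = -5
m(h) = 1/(-5 + h) (m(h) = 1/(h - 5) = 1/(-5 + h))
B(s, U) = -1/81 (B(s, U) = 1/(-5 - 76) = 1/(-81) = -1/81)
1/33533 + B(m(-4), 99) = 1/33533 - 1/81 = -33452/2716173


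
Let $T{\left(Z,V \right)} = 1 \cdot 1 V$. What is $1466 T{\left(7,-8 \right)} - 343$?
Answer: $-12071$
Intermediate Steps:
$T{\left(Z,V \right)} = V$ ($T{\left(Z,V \right)} = 1 V = V$)
$1466 T{\left(7,-8 \right)} - 343 = 1466 \left(-8\right) - 343 = -11728 - 343 = -12071$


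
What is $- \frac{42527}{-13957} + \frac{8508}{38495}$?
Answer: $\frac{1755823021}{537274715} \approx 3.268$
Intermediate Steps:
$- \frac{42527}{-13957} + \frac{8508}{38495} = \left(-42527\right) \left(- \frac{1}{13957}\right) + 8508 \cdot \frac{1}{38495} = \frac{42527}{13957} + \frac{8508}{38495} = \frac{1755823021}{537274715}$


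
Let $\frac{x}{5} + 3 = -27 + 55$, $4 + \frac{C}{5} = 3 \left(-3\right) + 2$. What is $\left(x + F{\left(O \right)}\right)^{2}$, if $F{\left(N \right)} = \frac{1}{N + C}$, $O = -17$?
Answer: $\frac{80982001}{5184} \approx 15622.0$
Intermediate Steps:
$C = -55$ ($C = -20 + 5 \left(3 \left(-3\right) + 2\right) = -20 + 5 \left(-9 + 2\right) = -20 + 5 \left(-7\right) = -20 - 35 = -55$)
$x = 125$ ($x = -15 + 5 \left(-27 + 55\right) = -15 + 5 \cdot 28 = -15 + 140 = 125$)
$F{\left(N \right)} = \frac{1}{-55 + N}$ ($F{\left(N \right)} = \frac{1}{N - 55} = \frac{1}{-55 + N}$)
$\left(x + F{\left(O \right)}\right)^{2} = \left(125 + \frac{1}{-55 - 17}\right)^{2} = \left(125 + \frac{1}{-72}\right)^{2} = \left(125 - \frac{1}{72}\right)^{2} = \left(\frac{8999}{72}\right)^{2} = \frac{80982001}{5184}$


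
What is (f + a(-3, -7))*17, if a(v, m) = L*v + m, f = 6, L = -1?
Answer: 34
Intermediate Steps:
a(v, m) = m - v (a(v, m) = -v + m = m - v)
(f + a(-3, -7))*17 = (6 + (-7 - 1*(-3)))*17 = (6 + (-7 + 3))*17 = (6 - 4)*17 = 2*17 = 34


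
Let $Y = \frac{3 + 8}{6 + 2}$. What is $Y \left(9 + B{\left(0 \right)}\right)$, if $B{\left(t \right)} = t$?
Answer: $\frac{99}{8} \approx 12.375$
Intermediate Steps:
$Y = \frac{11}{8} \approx 1.375$
$Y \left(9 + B{\left(0 \right)}\right) = \frac{11 \left(9 + 0\right)}{8} = \frac{11}{8} \cdot 9 = \frac{99}{8}$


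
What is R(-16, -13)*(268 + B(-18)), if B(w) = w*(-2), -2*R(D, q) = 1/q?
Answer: 152/13 ≈ 11.692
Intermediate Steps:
R(D, q) = -1/(2*q)
B(w) = -2*w
R(-16, -13)*(268 + B(-18)) = (-1/2/(-13))*(268 - 2*(-18)) = (-1/2*(-1/13))*(268 + 36) = (1/26)*304 = 152/13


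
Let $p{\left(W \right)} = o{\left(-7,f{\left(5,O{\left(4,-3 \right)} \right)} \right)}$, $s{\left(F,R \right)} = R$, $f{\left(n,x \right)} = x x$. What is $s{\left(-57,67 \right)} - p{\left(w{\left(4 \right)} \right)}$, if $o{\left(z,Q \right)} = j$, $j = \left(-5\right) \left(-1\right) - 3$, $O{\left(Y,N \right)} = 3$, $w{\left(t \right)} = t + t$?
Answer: $65$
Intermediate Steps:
$w{\left(t \right)} = 2 t$
$f{\left(n,x \right)} = x^{2}$
$j = 2$ ($j = 5 - 3 = 2$)
$o{\left(z,Q \right)} = 2$
$p{\left(W \right)} = 2$
$s{\left(-57,67 \right)} - p{\left(w{\left(4 \right)} \right)} = 67 - 2 = 65$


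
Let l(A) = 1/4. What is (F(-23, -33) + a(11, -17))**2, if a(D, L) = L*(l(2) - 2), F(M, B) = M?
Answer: 729/16 ≈ 45.563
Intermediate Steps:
l(A) = 1/4
a(D, L) = -7*L/4 (a(D, L) = L*(1/4 - 2) = L*(-7/4) = -7*L/4)
(F(-23, -33) + a(11, -17))**2 = (-23 - 7/4*(-17))**2 = (-23 + 119/4)**2 = (27/4)**2 = 729/16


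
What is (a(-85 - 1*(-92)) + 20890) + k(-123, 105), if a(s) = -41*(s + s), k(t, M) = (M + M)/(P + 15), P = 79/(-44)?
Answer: 1687548/83 ≈ 20332.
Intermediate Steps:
P = -79/44 (P = 79*(-1/44) = -79/44 ≈ -1.7955)
k(t, M) = 88*M/581 (k(t, M) = (M + M)/(-79/44 + 15) = (2*M)/(581/44) = (2*M)*(44/581) = 88*M/581)
a(s) = -82*s
(a(-85 - 1*(-92)) + 20890) + k(-123, 105) = (-82*(-85 - 1*(-92)) + 20890) + (88/581)*105 = (-82*(-85 + 92) + 20890) + 1320/83 = (-82*7 + 20890) + 1320/83 = (-574 + 20890) + 1320/83 = 20316 + 1320/83 = 1687548/83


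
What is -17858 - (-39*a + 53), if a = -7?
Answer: -18184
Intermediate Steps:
-17858 - (-39*a + 53) = -17858 - (-39*(-7) + 53) = -17858 - (273 + 53) = -17858 - 1*326 = -17858 - 326 = -18184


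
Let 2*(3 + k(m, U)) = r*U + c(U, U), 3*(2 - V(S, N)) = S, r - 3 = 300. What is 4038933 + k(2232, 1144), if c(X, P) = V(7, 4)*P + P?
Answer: 12637882/3 ≈ 4.2126e+6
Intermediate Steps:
r = 303 (r = 3 + 300 = 303)
V(S, N) = 2 - S/3
c(X, P) = 2*P/3 (c(X, P) = (2 - ⅓*7)*P + P = (2 - 7/3)*P + P = -P/3 + P = 2*P/3)
k(m, U) = -3 + 911*U/6 (k(m, U) = -3 + (303*U + 2*U/3)/2 = -3 + (911*U/3)/2 = -3 + 911*U/6)
4038933 + k(2232, 1144) = 4038933 + (-3 + (911/6)*1144) = 4038933 + (-3 + 521092/3) = 4038933 + 521083/3 = 12637882/3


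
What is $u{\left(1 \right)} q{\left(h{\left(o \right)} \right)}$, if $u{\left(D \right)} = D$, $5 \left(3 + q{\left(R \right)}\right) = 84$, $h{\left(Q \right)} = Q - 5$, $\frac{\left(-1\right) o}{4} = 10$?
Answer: $\frac{69}{5} \approx 13.8$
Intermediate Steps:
$o = -40$ ($o = \left(-4\right) 10 = -40$)
$h{\left(Q \right)} = -5 + Q$
$q{\left(R \right)} = \frac{69}{5}$ ($q{\left(R \right)} = -3 + \frac{1}{5} \cdot 84 = -3 + \frac{84}{5} = \frac{69}{5}$)
$u{\left(1 \right)} q{\left(h{\left(o \right)} \right)} = 1 \cdot \frac{69}{5} = \frac{69}{5}$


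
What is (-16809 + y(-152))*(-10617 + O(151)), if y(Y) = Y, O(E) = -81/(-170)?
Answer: 30611365449/170 ≈ 1.8007e+8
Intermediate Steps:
O(E) = 81/170 (O(E) = -81*(-1/170) = 81/170)
(-16809 + y(-152))*(-10617 + O(151)) = (-16809 - 152)*(-10617 + 81/170) = -16961*(-1804809/170) = 30611365449/170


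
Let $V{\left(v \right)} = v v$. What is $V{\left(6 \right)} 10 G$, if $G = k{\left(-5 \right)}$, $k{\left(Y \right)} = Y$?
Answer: $-1800$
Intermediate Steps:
$V{\left(v \right)} = v^{2}$
$G = -5$
$V{\left(6 \right)} 10 G = 6^{2} \cdot 10 \left(-5\right) = 36 \cdot 10 \left(-5\right) = 360 \left(-5\right) = -1800$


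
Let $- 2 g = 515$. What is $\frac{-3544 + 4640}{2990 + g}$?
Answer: $\frac{2192}{5465} \approx 0.4011$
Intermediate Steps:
$g = - \frac{515}{2}$ ($g = \left(- \frac{1}{2}\right) 515 = - \frac{515}{2} \approx -257.5$)
$\frac{-3544 + 4640}{2990 + g} = \frac{-3544 + 4640}{2990 - \frac{515}{2}} = \frac{1096}{\frac{5465}{2}} = 1096 \cdot \frac{2}{5465} = \frac{2192}{5465}$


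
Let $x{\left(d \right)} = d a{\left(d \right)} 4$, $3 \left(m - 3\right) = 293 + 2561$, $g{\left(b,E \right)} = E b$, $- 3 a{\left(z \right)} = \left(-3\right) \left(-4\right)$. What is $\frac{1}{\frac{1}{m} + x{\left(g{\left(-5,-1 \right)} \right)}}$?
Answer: $- \frac{2863}{229037} \approx -0.0125$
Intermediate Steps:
$a{\left(z \right)} = -4$ ($a{\left(z \right)} = - \frac{\left(-3\right) \left(-4\right)}{3} = \left(- \frac{1}{3}\right) 12 = -4$)
$m = \frac{2863}{3}$ ($m = 3 + \frac{293 + 2561}{3} = 3 + \frac{1}{3} \cdot 2854 = 3 + \frac{2854}{3} = \frac{2863}{3} \approx 954.33$)
$x{\left(d \right)} = - 16 d$ ($x{\left(d \right)} = d \left(-4\right) 4 = - 4 d 4 = - 16 d$)
$\frac{1}{\frac{1}{m} + x{\left(g{\left(-5,-1 \right)} \right)}} = \frac{1}{\frac{1}{\frac{2863}{3}} - 16 \left(\left(-1\right) \left(-5\right)\right)} = \frac{1}{\frac{3}{2863} - 80} = \frac{1}{- \frac{229037}{2863}} = - \frac{2863}{229037}$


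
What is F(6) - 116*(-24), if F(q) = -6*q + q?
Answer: 2754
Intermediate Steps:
F(q) = -5*q
F(6) - 116*(-24) = -5*6 - 116*(-24) = -30 + 2784 = 2754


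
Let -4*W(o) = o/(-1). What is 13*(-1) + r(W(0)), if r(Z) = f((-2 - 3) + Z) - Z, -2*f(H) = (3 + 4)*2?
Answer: -20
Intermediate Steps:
W(o) = o/4 (W(o) = -o/(4*(-1)) = -o*(-1)/4 = -(-1)*o/4 = o/4)
f(H) = -7 (f(H) = -(3 + 4)*2/2 = -7*2/2 = -½*14 = -7)
r(Z) = -7 - Z
13*(-1) + r(W(0)) = 13*(-1) + (-7 - 0/4) = -13 + (-7 - 1*0) = -13 + (-7 + 0) = -13 - 7 = -20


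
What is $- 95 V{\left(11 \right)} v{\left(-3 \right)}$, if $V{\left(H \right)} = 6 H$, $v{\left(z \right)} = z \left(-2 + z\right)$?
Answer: $-94050$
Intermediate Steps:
$- 95 V{\left(11 \right)} v{\left(-3 \right)} = - 95 \cdot 6 \cdot 11 \left(- 3 \left(-2 - 3\right)\right) = \left(-95\right) 66 \left(\left(-3\right) \left(-5\right)\right) = \left(-6270\right) 15 = -94050$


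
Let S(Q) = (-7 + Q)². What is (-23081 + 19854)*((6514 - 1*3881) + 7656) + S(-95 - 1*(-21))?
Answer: -33196042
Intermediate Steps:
(-23081 + 19854)*((6514 - 1*3881) + 7656) + S(-95 - 1*(-21)) = (-23081 + 19854)*((6514 - 1*3881) + 7656) + (-7 + (-95 - 1*(-21)))² = -3227*((6514 - 3881) + 7656) + (-7 + (-95 + 21))² = -3227*(2633 + 7656) + (-7 - 74)² = -3227*10289 + (-81)² = -33202603 + 6561 = -33196042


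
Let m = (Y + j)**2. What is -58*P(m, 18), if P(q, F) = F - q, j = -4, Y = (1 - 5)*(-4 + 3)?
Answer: -1044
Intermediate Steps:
Y = 4 (Y = -4*(-1) = 4)
m = 0 (m = (4 - 4)**2 = 0**2 = 0)
-58*P(m, 18) = -58*(18 - 1*0) = -58*(18 + 0) = -58*18 = -1044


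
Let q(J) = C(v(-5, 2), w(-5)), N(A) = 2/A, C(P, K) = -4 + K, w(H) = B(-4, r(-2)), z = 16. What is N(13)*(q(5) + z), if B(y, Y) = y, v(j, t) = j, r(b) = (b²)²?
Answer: 16/13 ≈ 1.2308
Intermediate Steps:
r(b) = b⁴
w(H) = -4
q(J) = -8 (q(J) = -4 - 4 = -8)
N(13)*(q(5) + z) = (2/13)*(-8 + 16) = (2*(1/13))*8 = (2/13)*8 = 16/13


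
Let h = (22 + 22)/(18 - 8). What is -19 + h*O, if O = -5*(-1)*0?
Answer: -19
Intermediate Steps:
O = 0 (O = 5*0 = 0)
h = 22/5 (h = 44/10 = 44*(⅒) = 22/5 ≈ 4.4000)
-19 + h*O = -19 + (22/5)*0 = -19 + 0 = -19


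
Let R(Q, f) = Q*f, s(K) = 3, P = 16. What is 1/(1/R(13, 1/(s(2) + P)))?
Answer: 13/19 ≈ 0.68421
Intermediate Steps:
1/(1/R(13, 1/(s(2) + P))) = 1/(1/(13/(3 + 16))) = 1/(1/(13/19)) = 1/(19/13) = 13/19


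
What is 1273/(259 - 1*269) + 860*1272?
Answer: 10937927/10 ≈ 1.0938e+6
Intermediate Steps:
1273/(259 - 1*269) + 860*1272 = 1273/(259 - 269) + 1093920 = 1273/(-10) + 1093920 = 1273*(-⅒) + 1093920 = -1273/10 + 1093920 = 10937927/10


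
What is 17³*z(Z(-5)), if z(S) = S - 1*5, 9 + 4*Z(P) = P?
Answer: -83521/2 ≈ -41761.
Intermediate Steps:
Z(P) = -9/4 + P/4
z(S) = -5 + S (z(S) = S - 5 = -5 + S)
17³*z(Z(-5)) = 17³*(-5 + (-9/4 + (¼)*(-5))) = 4913*(-5 + (-9/4 - 5/4)) = 4913*(-5 - 7/2) = 4913*(-17/2) = -83521/2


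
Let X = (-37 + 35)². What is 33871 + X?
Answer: 33875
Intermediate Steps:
X = 4 (X = (-2)² = 4)
33871 + X = 33871 + 4 = 33875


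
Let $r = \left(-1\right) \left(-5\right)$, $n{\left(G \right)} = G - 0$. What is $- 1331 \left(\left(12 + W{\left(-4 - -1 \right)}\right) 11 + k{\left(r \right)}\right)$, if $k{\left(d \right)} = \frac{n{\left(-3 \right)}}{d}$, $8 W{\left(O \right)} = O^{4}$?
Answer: $- \frac{12925341}{40} \approx -3.2313 \cdot 10^{5}$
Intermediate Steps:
$n{\left(G \right)} = G$ ($n{\left(G \right)} = G + 0 = G$)
$W{\left(O \right)} = \frac{O^{4}}{8}$
$r = 5$
$k{\left(d \right)} = - \frac{3}{d}$
$- 1331 \left(\left(12 + W{\left(-4 - -1 \right)}\right) 11 + k{\left(r \right)}\right) = - 1331 \left(\left(12 + \frac{\left(-4 - -1\right)^{4}}{8}\right) 11 - \frac{3}{5}\right) = - 1331 \left(\left(12 + \frac{\left(-4 + 1\right)^{4}}{8}\right) 11 - \frac{3}{5}\right) = - 1331 \left(\left(12 + \frac{\left(-3\right)^{4}}{8}\right) 11 - \frac{3}{5}\right) = - 1331 \left(\left(12 + \frac{1}{8} \cdot 81\right) 11 - \frac{3}{5}\right) = - 1331 \left(\left(12 + \frac{81}{8}\right) 11 - \frac{3}{5}\right) = - 1331 \left(\frac{177}{8} \cdot 11 - \frac{3}{5}\right) = - 1331 \left(\frac{1947}{8} - \frac{3}{5}\right) = \left(-1331\right) \frac{9711}{40} = - \frac{12925341}{40}$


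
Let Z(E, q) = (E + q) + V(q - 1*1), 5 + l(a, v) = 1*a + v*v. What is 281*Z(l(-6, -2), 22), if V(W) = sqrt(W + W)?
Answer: 4215 + 281*sqrt(42) ≈ 6036.1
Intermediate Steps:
l(a, v) = -5 + a + v**2 (l(a, v) = -5 + (1*a + v*v) = -5 + (a + v**2) = -5 + a + v**2)
V(W) = sqrt(2)*sqrt(W) (V(W) = sqrt(2*W) = sqrt(2)*sqrt(W))
Z(E, q) = E + q + sqrt(2)*sqrt(-1 + q) (Z(E, q) = (E + q) + sqrt(2)*sqrt(q - 1*1) = (E + q) + sqrt(2)*sqrt(q - 1) = (E + q) + sqrt(2)*sqrt(-1 + q) = E + q + sqrt(2)*sqrt(-1 + q))
281*Z(l(-6, -2), 22) = 281*((-5 - 6 + (-2)**2) + 22 + sqrt(-2 + 2*22)) = 281*((-5 - 6 + 4) + 22 + sqrt(-2 + 44)) = 281*(-7 + 22 + sqrt(42)) = 281*(15 + sqrt(42)) = 4215 + 281*sqrt(42)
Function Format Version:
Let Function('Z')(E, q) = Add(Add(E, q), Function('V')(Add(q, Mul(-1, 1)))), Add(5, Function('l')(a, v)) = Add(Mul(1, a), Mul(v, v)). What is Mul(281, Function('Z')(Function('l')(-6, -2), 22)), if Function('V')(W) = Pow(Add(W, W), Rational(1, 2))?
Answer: Add(4215, Mul(281, Pow(42, Rational(1, 2)))) ≈ 6036.1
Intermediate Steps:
Function('l')(a, v) = Add(-5, a, Pow(v, 2)) (Function('l')(a, v) = Add(-5, Add(Mul(1, a), Mul(v, v))) = Add(-5, Add(a, Pow(v, 2))) = Add(-5, a, Pow(v, 2)))
Function('V')(W) = Mul(Pow(2, Rational(1, 2)), Pow(W, Rational(1, 2))) (Function('V')(W) = Pow(Mul(2, W), Rational(1, 2)) = Mul(Pow(2, Rational(1, 2)), Pow(W, Rational(1, 2))))
Function('Z')(E, q) = Add(E, q, Mul(Pow(2, Rational(1, 2)), Pow(Add(-1, q), Rational(1, 2)))) (Function('Z')(E, q) = Add(Add(E, q), Mul(Pow(2, Rational(1, 2)), Pow(Add(q, Mul(-1, 1)), Rational(1, 2)))) = Add(Add(E, q), Mul(Pow(2, Rational(1, 2)), Pow(Add(q, -1), Rational(1, 2)))) = Add(Add(E, q), Mul(Pow(2, Rational(1, 2)), Pow(Add(-1, q), Rational(1, 2)))) = Add(E, q, Mul(Pow(2, Rational(1, 2)), Pow(Add(-1, q), Rational(1, 2)))))
Mul(281, Function('Z')(Function('l')(-6, -2), 22)) = Mul(281, Add(Add(-5, -6, Pow(-2, 2)), 22, Pow(Add(-2, Mul(2, 22)), Rational(1, 2)))) = Mul(281, Add(Add(-5, -6, 4), 22, Pow(Add(-2, 44), Rational(1, 2)))) = Mul(281, Add(-7, 22, Pow(42, Rational(1, 2)))) = Mul(281, Add(15, Pow(42, Rational(1, 2)))) = Add(4215, Mul(281, Pow(42, Rational(1, 2))))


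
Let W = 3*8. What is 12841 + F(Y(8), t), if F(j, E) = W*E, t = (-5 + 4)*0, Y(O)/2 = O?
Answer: 12841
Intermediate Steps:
Y(O) = 2*O
t = 0 (t = -1*0 = 0)
W = 24
F(j, E) = 24*E
12841 + F(Y(8), t) = 12841 + 24*0 = 12841 + 0 = 12841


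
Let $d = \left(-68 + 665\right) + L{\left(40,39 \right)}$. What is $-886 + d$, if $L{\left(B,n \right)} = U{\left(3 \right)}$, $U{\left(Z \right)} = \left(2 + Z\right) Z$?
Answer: $-274$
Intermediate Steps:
$U{\left(Z \right)} = Z \left(2 + Z\right)$
$L{\left(B,n \right)} = 15$ ($L{\left(B,n \right)} = 3 \left(2 + 3\right) = 3 \cdot 5 = 15$)
$d = 612$ ($d = \left(-68 + 665\right) + 15 = 597 + 15 = 612$)
$-886 + d = -886 + 612 = -274$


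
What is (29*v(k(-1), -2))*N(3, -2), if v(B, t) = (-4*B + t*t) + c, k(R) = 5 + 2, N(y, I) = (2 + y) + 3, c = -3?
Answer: -6264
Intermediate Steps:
N(y, I) = 5 + y
k(R) = 7
v(B, t) = -3 + t**2 - 4*B (v(B, t) = (-4*B + t*t) - 3 = (-4*B + t**2) - 3 = (t**2 - 4*B) - 3 = -3 + t**2 - 4*B)
(29*v(k(-1), -2))*N(3, -2) = (29*(-3 + (-2)**2 - 4*7))*(5 + 3) = (29*(-3 + 4 - 28))*8 = (29*(-27))*8 = -783*8 = -6264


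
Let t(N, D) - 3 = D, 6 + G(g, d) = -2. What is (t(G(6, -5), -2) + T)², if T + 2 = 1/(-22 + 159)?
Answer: 18496/18769 ≈ 0.98545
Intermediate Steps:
G(g, d) = -8 (G(g, d) = -6 - 2 = -8)
T = -273/137 (T = -2 + 1/(-22 + 159) = -2 + 1/137 = -273/137 ≈ -1.9927)
t(N, D) = 3 + D
(t(G(6, -5), -2) + T)² = ((3 - 2) - 273/137)² = (1 - 273/137)² = (-136/137)² = 18496/18769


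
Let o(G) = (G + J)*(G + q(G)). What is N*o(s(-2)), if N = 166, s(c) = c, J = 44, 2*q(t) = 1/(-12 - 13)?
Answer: -352086/25 ≈ -14083.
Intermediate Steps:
q(t) = -1/50 (q(t) = 1/(2*(-12 - 13)) = (1/2)/(-25) = (1/2)*(-1/25) = -1/50)
o(G) = (44 + G)*(-1/50 + G) (o(G) = (G + 44)*(G - 1/50) = (44 + G)*(-1/50 + G))
N*o(s(-2)) = 166*(-22/25 + (-2)**2 + (2199/50)*(-2)) = 166*(-22/25 + 4 - 2199/25) = 166*(-2121/25) = -352086/25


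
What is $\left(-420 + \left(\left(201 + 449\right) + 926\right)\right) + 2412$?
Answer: $3568$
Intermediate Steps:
$\left(-420 + \left(\left(201 + 449\right) + 926\right)\right) + 2412 = \left(-420 + \left(650 + 926\right)\right) + 2412 = \left(-420 + 1576\right) + 2412 = 1156 + 2412 = 3568$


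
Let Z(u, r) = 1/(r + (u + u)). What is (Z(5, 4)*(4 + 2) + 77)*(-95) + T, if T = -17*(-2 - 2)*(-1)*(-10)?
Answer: -46730/7 ≈ -6675.7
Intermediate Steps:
Z(u, r) = 1/(r + 2*u)
T = 680 (T = -(-68)*(-1)*(-10) = -17*4*(-10) = -68*(-10) = 680)
(Z(5, 4)*(4 + 2) + 77)*(-95) + T = ((4 + 2)/(4 + 2*5) + 77)*(-95) + 680 = (6/(4 + 10) + 77)*(-95) + 680 = (6/14 + 77)*(-95) + 680 = ((1/14)*6 + 77)*(-95) + 680 = (3/7 + 77)*(-95) + 680 = (542/7)*(-95) + 680 = -51490/7 + 680 = -46730/7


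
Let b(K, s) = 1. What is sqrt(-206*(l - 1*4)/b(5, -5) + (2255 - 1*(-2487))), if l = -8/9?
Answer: sqrt(51742)/3 ≈ 75.823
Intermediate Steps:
l = -8/9 (l = -8*1/9 = -8/9 ≈ -0.88889)
sqrt(-206*(l - 1*4)/b(5, -5) + (2255 - 1*(-2487))) = sqrt(-206*(-8/9 - 1*4)/1 + (2255 - 1*(-2487))) = sqrt(-206*(-8/9 - 4) + (2255 + 2487)) = sqrt(-(-9064)/9 + 4742) = sqrt(-206*(-44/9) + 4742) = sqrt(9064/9 + 4742) = sqrt(51742/9) = sqrt(51742)/3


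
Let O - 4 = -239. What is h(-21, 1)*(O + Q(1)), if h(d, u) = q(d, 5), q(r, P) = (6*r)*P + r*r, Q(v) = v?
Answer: 44226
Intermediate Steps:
O = -235 (O = 4 - 239 = -235)
q(r, P) = r**2 + 6*P*r (q(r, P) = 6*P*r + r**2 = r**2 + 6*P*r)
h(d, u) = d*(30 + d) (h(d, u) = d*(d + 6*5) = d*(d + 30) = d*(30 + d))
h(-21, 1)*(O + Q(1)) = (-21*(30 - 21))*(-235 + 1) = -21*9*(-234) = -189*(-234) = 44226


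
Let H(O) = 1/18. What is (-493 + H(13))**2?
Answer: 78730129/324 ≈ 2.4299e+5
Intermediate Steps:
H(O) = 1/18
(-493 + H(13))**2 = (-493 + 1/18)**2 = (-8873/18)**2 = 78730129/324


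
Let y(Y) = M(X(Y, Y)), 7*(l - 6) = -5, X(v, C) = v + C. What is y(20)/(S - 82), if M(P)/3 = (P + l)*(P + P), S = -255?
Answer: -76080/2359 ≈ -32.251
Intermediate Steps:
X(v, C) = C + v
l = 37/7 (l = 6 + (⅐)*(-5) = 6 - 5/7 = 37/7 ≈ 5.2857)
M(P) = 6*P*(37/7 + P) (M(P) = 3*((P + 37/7)*(P + P)) = 3*((37/7 + P)*(2*P)) = 3*(2*P*(37/7 + P)) = 6*P*(37/7 + P))
y(Y) = 12*Y*(37 + 14*Y)/7 (y(Y) = 6*(Y + Y)*(37 + 7*(Y + Y))/7 = 6*(2*Y)*(37 + 7*(2*Y))/7 = 6*(2*Y)*(37 + 14*Y)/7 = 12*Y*(37 + 14*Y)/7)
y(20)/(S - 82) = ((12/7)*20*(37 + 14*20))/(-255 - 82) = ((12/7)*20*(37 + 280))/(-337) = -12*20*317/2359 = -1/337*76080/7 = -76080/2359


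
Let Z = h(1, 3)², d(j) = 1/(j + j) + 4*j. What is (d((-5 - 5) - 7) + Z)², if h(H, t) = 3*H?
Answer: 4028049/1156 ≈ 3484.5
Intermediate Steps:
d(j) = 1/(2*j) + 4*j
Z = 9 (Z = (3*1)² = 3² = 9)
(d((-5 - 5) - 7) + Z)² = ((1/(2*((-5 - 5) - 7)) + 4*((-5 - 5) - 7)) + 9)² = ((1/(2*(-10 - 7)) + 4*(-10 - 7)) + 9)² = (((½)/(-17) + 4*(-17)) + 9)² = (((½)*(-1/17) - 68) + 9)² = ((-1/34 - 68) + 9)² = (-2313/34 + 9)² = (-2007/34)² = 4028049/1156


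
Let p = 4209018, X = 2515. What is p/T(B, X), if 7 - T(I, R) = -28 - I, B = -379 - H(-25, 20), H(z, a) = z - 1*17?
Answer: -2104509/151 ≈ -13937.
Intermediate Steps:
H(z, a) = -17 + z (H(z, a) = z - 17 = -17 + z)
B = -337 (B = -379 - (-17 - 25) = -379 - 1*(-42) = -379 + 42 = -337)
T(I, R) = 35 + I (T(I, R) = 7 - (-28 - I) = 7 + (28 + I) = 35 + I)
p/T(B, X) = 4209018/(35 - 337) = 4209018/(-302) = 4209018*(-1/302) = -2104509/151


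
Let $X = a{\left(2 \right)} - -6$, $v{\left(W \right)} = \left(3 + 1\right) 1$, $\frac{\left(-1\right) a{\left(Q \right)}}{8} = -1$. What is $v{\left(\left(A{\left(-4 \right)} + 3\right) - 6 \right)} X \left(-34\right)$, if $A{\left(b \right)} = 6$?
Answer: $-1904$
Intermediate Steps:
$a{\left(Q \right)} = 8$ ($a{\left(Q \right)} = \left(-8\right) \left(-1\right) = 8$)
$v{\left(W \right)} = 4$ ($v{\left(W \right)} = 4 \cdot 1 = 4$)
$X = 14$ ($X = 8 - -6 = 8 + 6 = 14$)
$v{\left(\left(A{\left(-4 \right)} + 3\right) - 6 \right)} X \left(-34\right) = 4 \cdot 14 \left(-34\right) = 56 \left(-34\right) = -1904$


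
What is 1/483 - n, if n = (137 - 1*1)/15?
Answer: -7297/805 ≈ -9.0646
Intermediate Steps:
n = 136/15 (n = (137 - 1)*(1/15) = 136*(1/15) = 136/15 ≈ 9.0667)
1/483 - n = 1/483 - 1*136/15 = 1/483 - 136/15 = -7297/805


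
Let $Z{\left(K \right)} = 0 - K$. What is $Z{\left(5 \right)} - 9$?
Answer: $-14$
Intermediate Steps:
$Z{\left(K \right)} = - K$
$Z{\left(5 \right)} - 9 = \left(-1\right) 5 - 9 = -5 - 9 = -14$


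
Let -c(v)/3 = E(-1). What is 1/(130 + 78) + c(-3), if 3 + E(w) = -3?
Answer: 3745/208 ≈ 18.005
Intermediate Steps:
E(w) = -6 (E(w) = -3 - 3 = -6)
c(v) = 18 (c(v) = -3*(-6) = 18)
1/(130 + 78) + c(-3) = 1/(130 + 78) + 18 = 1/208 + 18 = 3745/208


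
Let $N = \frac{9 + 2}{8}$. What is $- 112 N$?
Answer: $-154$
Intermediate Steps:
$N = \frac{11}{8}$ ($N = 11 \cdot \frac{1}{8} = \frac{11}{8} \approx 1.375$)
$- 112 N = \left(-112\right) \frac{11}{8} = -154$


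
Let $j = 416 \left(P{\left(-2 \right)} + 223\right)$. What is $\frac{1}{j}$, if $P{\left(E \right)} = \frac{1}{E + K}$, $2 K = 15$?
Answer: $\frac{11}{1021280} \approx 1.0771 \cdot 10^{-5}$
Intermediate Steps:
$K = \frac{15}{2}$ ($K = \frac{1}{2} \cdot 15 = \frac{15}{2} \approx 7.5$)
$P{\left(E \right)} = \frac{1}{\frac{15}{2} + E}$ ($P{\left(E \right)} = \frac{1}{E + \frac{15}{2}} = \frac{1}{\frac{15}{2} + E}$)
$j = \frac{1021280}{11}$ ($j = 416 \left(\frac{2}{15 + 2 \left(-2\right)} + 223\right) = 416 \left(\frac{2}{15 - 4} + 223\right) = 416 \left(\frac{2}{11} + 223\right) = 416 \cdot \frac{2455}{11} = \frac{1021280}{11} \approx 92844.0$)
$\frac{1}{j} = \frac{1}{\frac{1021280}{11}} = \frac{11}{1021280}$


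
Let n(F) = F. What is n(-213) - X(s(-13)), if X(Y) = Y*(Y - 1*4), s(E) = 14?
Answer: -353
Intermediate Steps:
X(Y) = Y*(-4 + Y) (X(Y) = Y*(Y - 4) = Y*(-4 + Y))
n(-213) - X(s(-13)) = -213 - 14*(-4 + 14) = -213 - 14*10 = -213 - 1*140 = -213 - 140 = -353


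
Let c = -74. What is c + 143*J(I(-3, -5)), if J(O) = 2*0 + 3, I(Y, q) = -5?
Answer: 355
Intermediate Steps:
J(O) = 3 (J(O) = 0 + 3 = 3)
c + 143*J(I(-3, -5)) = -74 + 143*3 = -74 + 429 = 355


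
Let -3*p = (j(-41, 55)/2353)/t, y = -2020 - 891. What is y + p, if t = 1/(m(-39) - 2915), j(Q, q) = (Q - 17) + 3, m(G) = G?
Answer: -20711219/7059 ≈ -2934.0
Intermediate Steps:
j(Q, q) = -14 + Q (j(Q, q) = (-17 + Q) + 3 = -14 + Q)
y = -2911
t = -1/2954 (t = 1/(-39 - 2915) = 1/(-2954) = -1/2954 ≈ -0.00033852)
p = -162470/7059 (p = -(-14 - 41)/2353/(3*(-1/2954)) = -(-55*1/2353)*(-2954)/3 = -(-55)*(-2954)/7059 = -1/3*162470/2353 = -162470/7059 ≈ -23.016)
y + p = -2911 - 162470/7059 = -20711219/7059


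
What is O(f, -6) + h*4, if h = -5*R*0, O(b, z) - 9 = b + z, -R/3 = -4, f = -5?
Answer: -2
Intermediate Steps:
R = 12 (R = -3*(-4) = 12)
O(b, z) = 9 + b + z (O(b, z) = 9 + (b + z) = 9 + b + z)
h = 0 (h = -5*12*0 = -60*0 = 0)
O(f, -6) + h*4 = (9 - 5 - 6) + 0*4 = -2 + 0 = -2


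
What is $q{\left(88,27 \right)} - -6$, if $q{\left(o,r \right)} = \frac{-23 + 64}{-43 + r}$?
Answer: $\frac{55}{16} \approx 3.4375$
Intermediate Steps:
$q{\left(o,r \right)} = \frac{41}{-43 + r}$
$q{\left(88,27 \right)} - -6 = \frac{41}{-43 + 27} - -6 = \frac{41}{-16} + 6 = 41 \left(- \frac{1}{16}\right) + 6 = - \frac{41}{16} + 6 = \frac{55}{16}$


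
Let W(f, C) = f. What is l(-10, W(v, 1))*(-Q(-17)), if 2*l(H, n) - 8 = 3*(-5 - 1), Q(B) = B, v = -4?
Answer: -85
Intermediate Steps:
l(H, n) = -5 (l(H, n) = 4 + (3*(-5 - 1))/2 = 4 + (3*(-6))/2 = 4 + (½)*(-18) = 4 - 9 = -5)
l(-10, W(v, 1))*(-Q(-17)) = -(-5)*(-17) = -5*17 = -85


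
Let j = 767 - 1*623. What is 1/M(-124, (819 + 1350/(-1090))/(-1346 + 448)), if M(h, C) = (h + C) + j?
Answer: 48941/934252 ≈ 0.052385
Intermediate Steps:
j = 144 (j = 767 - 623 = 144)
M(h, C) = 144 + C + h (M(h, C) = (h + C) + 144 = (C + h) + 144 = 144 + C + h)
1/M(-124, (819 + 1350/(-1090))/(-1346 + 448)) = 1/(144 + (819 + 1350/(-1090))/(-1346 + 448) - 124) = 1/(144 + (819 + 1350*(-1/1090))/(-898) - 124) = 1/(144 + (819 - 135/109)*(-1/898) - 124) = 1/(144 + (89136/109)*(-1/898) - 124) = 1/(144 - 44568/48941 - 124) = 1/(934252/48941) = 48941/934252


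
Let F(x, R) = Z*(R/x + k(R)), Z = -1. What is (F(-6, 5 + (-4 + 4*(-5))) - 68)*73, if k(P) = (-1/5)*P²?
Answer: 2263/30 ≈ 75.433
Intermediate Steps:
k(P) = -P²/5 (k(P) = (-1*⅕)*P² = -P²/5)
F(x, R) = R²/5 - R/x (F(x, R) = -(R/x - R²/5) = -(-R²/5 + R/x) = R²/5 - R/x)
(F(-6, 5 + (-4 + 4*(-5))) - 68)*73 = (((5 + (-4 + 4*(-5)))²/5 - 1*(5 + (-4 + 4*(-5)))/(-6)) - 68)*73 = (((5 + (-4 - 20))²/5 - 1*(5 + (-4 - 20))*(-⅙)) - 68)*73 = (((5 - 24)²/5 - 1*(5 - 24)*(-⅙)) - 68)*73 = (((⅕)*(-19)² - 1*(-19)*(-⅙)) - 68)*73 = (((⅕)*361 - 19/6) - 68)*73 = ((361/5 - 19/6) - 68)*73 = (2071/30 - 68)*73 = (31/30)*73 = 2263/30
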